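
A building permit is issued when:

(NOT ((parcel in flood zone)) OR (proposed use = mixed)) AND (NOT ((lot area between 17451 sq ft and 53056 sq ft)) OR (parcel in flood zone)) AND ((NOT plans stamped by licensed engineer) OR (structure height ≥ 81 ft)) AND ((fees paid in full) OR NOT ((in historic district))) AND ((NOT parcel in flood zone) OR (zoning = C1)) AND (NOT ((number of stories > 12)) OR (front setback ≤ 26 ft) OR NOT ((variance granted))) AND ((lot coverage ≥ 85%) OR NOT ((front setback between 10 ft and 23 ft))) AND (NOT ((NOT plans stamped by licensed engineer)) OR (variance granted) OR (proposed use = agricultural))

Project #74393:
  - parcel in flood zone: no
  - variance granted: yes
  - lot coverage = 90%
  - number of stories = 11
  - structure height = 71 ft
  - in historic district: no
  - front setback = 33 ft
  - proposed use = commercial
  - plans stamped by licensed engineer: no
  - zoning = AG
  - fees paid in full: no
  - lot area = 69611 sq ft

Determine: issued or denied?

Issued

Atomic conditions:
  parcel in flood zone: no → false
  proposed use = mixed: commercial == mixed is false
  lot area between 17451 sq ft and 53056 sq ft: 69611 in [17451, 53056] is false
  NOT plans stamped by licensed engineer: no → true
  structure height ≥ 81 ft: 71 ≥ 81 is false
  fees paid in full: no → false
  in historic district: no → false
  NOT parcel in flood zone: no → true
  zoning = C1: AG == C1 is false
  number of stories > 12: 11 > 12 is false
  front setback ≤ 26 ft: 33 ≤ 26 is false
  variance granted: yes → true
  lot coverage ≥ 85%: 90 ≥ 85 is true
  front setback between 10 ft and 23 ft: 33 in [10, 23] is false
  proposed use = agricultural: commercial == agricultural is false
Combine:
[1.1] NOT false = true
[1] true OR false = true
[2.1] NOT false = true
[2] true OR false = true
[3] true OR false = true
[4.2] NOT false = true
[4] false OR true = true
[5] true OR false = true
[6.1] NOT false = true
[6.3] NOT true = false
[6] true OR false OR false = true
[7.2] NOT false = true
[7] true OR true = true
[8.1] NOT true = false
[8] false OR true OR false = true
[root] true AND true AND true AND true AND true AND true AND true AND true = true
Overall: true → issued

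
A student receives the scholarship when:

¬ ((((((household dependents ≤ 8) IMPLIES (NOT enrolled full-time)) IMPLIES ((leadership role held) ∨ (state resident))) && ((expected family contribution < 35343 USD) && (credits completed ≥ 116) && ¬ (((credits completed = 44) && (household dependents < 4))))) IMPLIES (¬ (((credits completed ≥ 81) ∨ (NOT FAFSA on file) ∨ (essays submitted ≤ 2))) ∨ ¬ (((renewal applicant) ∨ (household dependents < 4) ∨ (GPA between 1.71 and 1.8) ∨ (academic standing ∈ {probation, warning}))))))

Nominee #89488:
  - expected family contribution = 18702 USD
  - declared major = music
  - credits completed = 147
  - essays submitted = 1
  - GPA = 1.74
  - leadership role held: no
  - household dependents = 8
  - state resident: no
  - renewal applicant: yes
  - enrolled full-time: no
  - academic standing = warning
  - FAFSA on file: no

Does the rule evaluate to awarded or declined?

Atomic conditions:
  household dependents ≤ 8: 8 ≤ 8 is true
  NOT enrolled full-time: no → true
  leadership role held: no → false
  state resident: no → false
  expected family contribution < 35343 USD: 18702 < 35343 is true
  credits completed ≥ 116: 147 ≥ 116 is true
  credits completed = 44: 147 == 44 is false
  household dependents < 4: 8 < 4 is false
  credits completed ≥ 81: 147 ≥ 81 is true
  NOT FAFSA on file: no → true
  essays submitted ≤ 2: 1 ≤ 2 is true
  renewal applicant: yes → true
  GPA between 1.71 and 1.8: 1.74 in [1.71, 1.8] is true
  academic standing ∈ {probation, warning}: warning is in the set → true
Combine:
[1.1.1.1] true → true = true
[1.1.1.2] false OR false = false
[1.1.1] true → false = false
[1.1.2.3.1] false AND false = false
[1.1.2.3] NOT false = true
[1.1.2] true AND true AND true = true
[1.1] false AND true = false
[1.2.1.1] true OR true OR true = true
[1.2.1] NOT true = false
[1.2.2.1] true OR false OR true OR true = true
[1.2.2] NOT true = false
[1.2] false OR false = false
[1] false → false (antecedent false ⇒ implication holds) = true
[root] NOT true = false
Overall: false → declined

Declined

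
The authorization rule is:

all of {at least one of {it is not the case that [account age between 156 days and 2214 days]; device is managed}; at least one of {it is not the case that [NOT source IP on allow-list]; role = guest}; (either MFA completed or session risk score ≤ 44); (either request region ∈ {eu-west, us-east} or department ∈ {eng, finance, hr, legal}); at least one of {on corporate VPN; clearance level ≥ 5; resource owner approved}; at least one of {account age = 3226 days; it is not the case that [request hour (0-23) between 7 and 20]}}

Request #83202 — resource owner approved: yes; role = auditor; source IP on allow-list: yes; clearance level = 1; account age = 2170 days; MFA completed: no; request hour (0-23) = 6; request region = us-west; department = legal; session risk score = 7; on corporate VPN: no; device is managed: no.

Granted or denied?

Denied

Atomic conditions:
  account age between 156 days and 2214 days: 2170 in [156, 2214] is true
  device is managed: no → false
  NOT source IP on allow-list: yes → false
  role = guest: auditor == guest is false
  MFA completed: no → false
  session risk score ≤ 44: 7 ≤ 44 is true
  request region ∈ {eu-west, us-east}: us-west is not in the set → false
  department ∈ {eng, finance, hr, legal}: legal is in the set → true
  on corporate VPN: no → false
  clearance level ≥ 5: 1 ≥ 5 is false
  resource owner approved: yes → true
  account age = 3226 days: 2170 == 3226 is false
  request hour (0-23) between 7 and 20: 6 in [7, 20] is false
Combine:
[1.1] NOT true = false
[1] false OR false = false
[2.1] NOT false = true
[2] true OR false = true
[3] false OR true = true
[4] false OR true = true
[5] false OR false OR true = true
[6.2] NOT false = true
[6] false OR true = true
[root] false AND true AND true AND true AND true AND true = false
Overall: false → denied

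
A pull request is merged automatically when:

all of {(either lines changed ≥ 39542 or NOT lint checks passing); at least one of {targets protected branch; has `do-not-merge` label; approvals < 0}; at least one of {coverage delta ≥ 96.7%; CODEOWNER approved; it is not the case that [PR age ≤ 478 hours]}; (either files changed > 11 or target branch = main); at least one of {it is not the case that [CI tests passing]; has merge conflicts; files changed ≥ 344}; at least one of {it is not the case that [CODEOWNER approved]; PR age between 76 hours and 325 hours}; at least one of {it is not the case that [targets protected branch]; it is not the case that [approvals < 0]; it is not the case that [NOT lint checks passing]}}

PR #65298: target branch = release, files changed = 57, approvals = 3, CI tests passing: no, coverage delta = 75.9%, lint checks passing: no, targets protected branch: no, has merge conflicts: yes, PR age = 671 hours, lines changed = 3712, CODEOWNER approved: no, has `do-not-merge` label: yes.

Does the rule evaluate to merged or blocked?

Merged

Atomic conditions:
  lines changed ≥ 39542: 3712 ≥ 39542 is false
  NOT lint checks passing: no → true
  targets protected branch: no → false
  has `do-not-merge` label: yes → true
  approvals < 0: 3 < 0 is false
  coverage delta ≥ 96.7%: 75.9 ≥ 96.7 is false
  CODEOWNER approved: no → false
  PR age ≤ 478 hours: 671 ≤ 478 is false
  files changed > 11: 57 > 11 is true
  target branch = main: release == main is false
  CI tests passing: no → false
  has merge conflicts: yes → true
  files changed ≥ 344: 57 ≥ 344 is false
  PR age between 76 hours and 325 hours: 671 in [76, 325] is false
Combine:
[1] false OR true = true
[2] false OR true OR false = true
[3.3] NOT false = true
[3] false OR false OR true = true
[4] true OR false = true
[5.1] NOT false = true
[5] true OR true OR false = true
[6.1] NOT false = true
[6] true OR false = true
[7.1] NOT false = true
[7.2] NOT false = true
[7.3] NOT true = false
[7] true OR true OR false = true
[root] true AND true AND true AND true AND true AND true AND true = true
Overall: true → merged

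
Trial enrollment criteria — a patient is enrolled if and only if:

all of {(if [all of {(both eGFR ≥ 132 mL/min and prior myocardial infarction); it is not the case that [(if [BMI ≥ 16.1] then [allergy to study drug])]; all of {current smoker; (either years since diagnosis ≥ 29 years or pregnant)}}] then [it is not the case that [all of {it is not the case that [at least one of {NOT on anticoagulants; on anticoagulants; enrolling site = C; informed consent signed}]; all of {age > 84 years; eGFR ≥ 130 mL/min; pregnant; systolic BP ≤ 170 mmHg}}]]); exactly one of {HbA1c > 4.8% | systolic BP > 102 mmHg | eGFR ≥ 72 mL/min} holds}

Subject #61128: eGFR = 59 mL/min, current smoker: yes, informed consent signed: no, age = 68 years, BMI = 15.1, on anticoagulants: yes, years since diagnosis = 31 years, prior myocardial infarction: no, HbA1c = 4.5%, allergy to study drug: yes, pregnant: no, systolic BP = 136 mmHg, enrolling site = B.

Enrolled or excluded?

Atomic conditions:
  eGFR ≥ 132 mL/min: 59 ≥ 132 is false
  prior myocardial infarction: no → false
  BMI ≥ 16.1: 15.1 ≥ 16.1 is false
  allergy to study drug: yes → true
  current smoker: yes → true
  years since diagnosis ≥ 29 years: 31 ≥ 29 is true
  pregnant: no → false
  NOT on anticoagulants: yes → false
  on anticoagulants: yes → true
  enrolling site = C: B == C is false
  informed consent signed: no → false
  age > 84 years: 68 > 84 is false
  eGFR ≥ 130 mL/min: 59 ≥ 130 is false
  systolic BP ≤ 170 mmHg: 136 ≤ 170 is true
  HbA1c > 4.8%: 4.5 > 4.8 is false
  systolic BP > 102 mmHg: 136 > 102 is true
  eGFR ≥ 72 mL/min: 59 ≥ 72 is false
Combine:
[1.1.1] false AND false = false
[1.1.2.1] false → true (antecedent false ⇒ implication holds) = true
[1.1.2] NOT true = false
[1.1.3.2] true OR false = true
[1.1.3] true AND true = true
[1.1] false AND false AND true = false
[1.2.1.1.1] false OR true OR false OR false = true
[1.2.1.1] NOT true = false
[1.2.1.2] false AND false AND false AND true = false
[1.2.1] false AND false = false
[1.2] NOT false = true
[1] false → true (antecedent false ⇒ implication holds) = true
[2] exactly-one(false, true, false) = true
[root] true AND true = true
Overall: true → enrolled

Enrolled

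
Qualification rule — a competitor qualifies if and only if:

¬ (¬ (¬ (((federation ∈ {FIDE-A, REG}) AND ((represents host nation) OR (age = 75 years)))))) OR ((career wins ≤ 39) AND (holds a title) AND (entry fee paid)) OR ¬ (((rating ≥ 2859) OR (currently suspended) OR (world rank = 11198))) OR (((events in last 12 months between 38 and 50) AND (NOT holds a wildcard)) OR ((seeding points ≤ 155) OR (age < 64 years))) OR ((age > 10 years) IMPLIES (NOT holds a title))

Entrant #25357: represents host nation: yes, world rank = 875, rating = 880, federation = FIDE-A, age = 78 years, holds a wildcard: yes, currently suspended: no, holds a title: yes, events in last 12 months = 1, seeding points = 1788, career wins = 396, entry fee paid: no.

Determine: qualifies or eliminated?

Atomic conditions:
  federation ∈ {FIDE-A, REG}: FIDE-A is in the set → true
  represents host nation: yes → true
  age = 75 years: 78 == 75 is false
  career wins ≤ 39: 396 ≤ 39 is false
  holds a title: yes → true
  entry fee paid: no → false
  rating ≥ 2859: 880 ≥ 2859 is false
  currently suspended: no → false
  world rank = 11198: 875 == 11198 is false
  events in last 12 months between 38 and 50: 1 in [38, 50] is false
  NOT holds a wildcard: yes → false
  seeding points ≤ 155: 1788 ≤ 155 is false
  age < 64 years: 78 < 64 is false
  age > 10 years: 78 > 10 is true
  NOT holds a title: yes → false
Combine:
[1.1.1.1.2] true OR false = true
[1.1.1.1] true AND true = true
[1.1.1] NOT true = false
[1.1] NOT false = true
[1] NOT true = false
[2] false AND true AND false = false
[3.1] false OR false OR false = false
[3] NOT false = true
[4.1] false AND false = false
[4.2] false OR false = false
[4] false OR false = false
[5] true → false = false
[root] false OR false OR true OR false OR false = true
Overall: true → qualifies

Qualifies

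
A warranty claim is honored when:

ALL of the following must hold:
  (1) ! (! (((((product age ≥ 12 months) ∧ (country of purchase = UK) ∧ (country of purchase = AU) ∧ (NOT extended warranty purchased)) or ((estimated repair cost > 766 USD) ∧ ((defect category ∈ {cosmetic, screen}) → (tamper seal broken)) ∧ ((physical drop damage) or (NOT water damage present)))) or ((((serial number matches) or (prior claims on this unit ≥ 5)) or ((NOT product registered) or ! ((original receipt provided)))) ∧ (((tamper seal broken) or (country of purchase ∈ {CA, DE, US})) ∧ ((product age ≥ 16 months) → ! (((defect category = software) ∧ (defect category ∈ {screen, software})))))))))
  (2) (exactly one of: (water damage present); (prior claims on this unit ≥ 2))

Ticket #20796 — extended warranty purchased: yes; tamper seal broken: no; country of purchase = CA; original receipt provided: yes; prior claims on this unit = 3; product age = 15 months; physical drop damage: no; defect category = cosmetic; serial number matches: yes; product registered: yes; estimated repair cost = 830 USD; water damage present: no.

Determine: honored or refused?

Atomic conditions:
  product age ≥ 12 months: 15 ≥ 12 is true
  country of purchase = UK: CA == UK is false
  country of purchase = AU: CA == AU is false
  NOT extended warranty purchased: yes → false
  estimated repair cost > 766 USD: 830 > 766 is true
  defect category ∈ {cosmetic, screen}: cosmetic is in the set → true
  tamper seal broken: no → false
  physical drop damage: no → false
  NOT water damage present: no → true
  serial number matches: yes → true
  prior claims on this unit ≥ 5: 3 ≥ 5 is false
  NOT product registered: yes → false
  original receipt provided: yes → true
  country of purchase ∈ {CA, DE, US}: CA is in the set → true
  product age ≥ 16 months: 15 ≥ 16 is false
  defect category = software: cosmetic == software is false
  defect category ∈ {screen, software}: cosmetic is not in the set → false
  water damage present: no → false
  prior claims on this unit ≥ 2: 3 ≥ 2 is true
Combine:
[1.1.1.1.1] true AND false AND false AND false = false
[1.1.1.1.2.2] true → false = false
[1.1.1.1.2.3] false OR true = true
[1.1.1.1.2] true AND false AND true = false
[1.1.1.1] false OR false = false
[1.1.1.2.1.1] true OR false = true
[1.1.1.2.1.2.2] NOT true = false
[1.1.1.2.1.2] false OR false = false
[1.1.1.2.1] true OR false = true
[1.1.1.2.2.1] false OR true = true
[1.1.1.2.2.2.2.1] false AND false = false
[1.1.1.2.2.2.2] NOT false = true
[1.1.1.2.2.2] false → true (antecedent false ⇒ implication holds) = true
[1.1.1.2.2] true AND true = true
[1.1.1.2] true AND true = true
[1.1.1] false OR true = true
[1.1] NOT true = false
[1] NOT false = true
[2] exactly-one(false, true) = true
[root] true AND true = true
Overall: true → honored

Honored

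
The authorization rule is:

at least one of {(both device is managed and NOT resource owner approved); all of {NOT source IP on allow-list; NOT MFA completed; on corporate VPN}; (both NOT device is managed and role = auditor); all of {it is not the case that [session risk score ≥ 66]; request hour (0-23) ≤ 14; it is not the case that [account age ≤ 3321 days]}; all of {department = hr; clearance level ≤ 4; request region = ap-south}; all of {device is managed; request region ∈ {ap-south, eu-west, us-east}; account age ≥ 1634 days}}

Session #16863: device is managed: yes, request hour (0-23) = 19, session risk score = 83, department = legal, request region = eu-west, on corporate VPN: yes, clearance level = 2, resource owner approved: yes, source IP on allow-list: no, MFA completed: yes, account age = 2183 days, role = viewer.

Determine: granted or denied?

Granted

Atomic conditions:
  device is managed: yes → true
  NOT resource owner approved: yes → false
  NOT source IP on allow-list: no → true
  NOT MFA completed: yes → false
  on corporate VPN: yes → true
  NOT device is managed: yes → false
  role = auditor: viewer == auditor is false
  session risk score ≥ 66: 83 ≥ 66 is true
  request hour (0-23) ≤ 14: 19 ≤ 14 is false
  account age ≤ 3321 days: 2183 ≤ 3321 is true
  department = hr: legal == hr is false
  clearance level ≤ 4: 2 ≤ 4 is true
  request region = ap-south: eu-west == ap-south is false
  request region ∈ {ap-south, eu-west, us-east}: eu-west is in the set → true
  account age ≥ 1634 days: 2183 ≥ 1634 is true
Combine:
[1] true AND false = false
[2] true AND false AND true = false
[3] false AND false = false
[4.1] NOT true = false
[4.3] NOT true = false
[4] false AND false AND false = false
[5] false AND true AND false = false
[6] true AND true AND true = true
[root] false OR false OR false OR false OR false OR true = true
Overall: true → granted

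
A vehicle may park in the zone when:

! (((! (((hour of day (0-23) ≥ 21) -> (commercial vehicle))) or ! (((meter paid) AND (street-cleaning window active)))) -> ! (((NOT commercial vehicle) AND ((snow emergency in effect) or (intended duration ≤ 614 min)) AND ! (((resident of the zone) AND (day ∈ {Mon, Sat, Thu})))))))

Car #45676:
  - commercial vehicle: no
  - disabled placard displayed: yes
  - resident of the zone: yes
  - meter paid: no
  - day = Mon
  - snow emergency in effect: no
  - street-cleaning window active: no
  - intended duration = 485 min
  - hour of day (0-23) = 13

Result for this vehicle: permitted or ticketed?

Atomic conditions:
  hour of day (0-23) ≥ 21: 13 ≥ 21 is false
  commercial vehicle: no → false
  meter paid: no → false
  street-cleaning window active: no → false
  NOT commercial vehicle: no → true
  snow emergency in effect: no → false
  intended duration ≤ 614 min: 485 ≤ 614 is true
  resident of the zone: yes → true
  day ∈ {Mon, Sat, Thu}: Mon is in the set → true
Combine:
[1.1.1.1] false → false (antecedent false ⇒ implication holds) = true
[1.1.1] NOT true = false
[1.1.2.1] false AND false = false
[1.1.2] NOT false = true
[1.1] false OR true = true
[1.2.1.2] false OR true = true
[1.2.1.3.1] true AND true = true
[1.2.1.3] NOT true = false
[1.2.1] true AND true AND false = false
[1.2] NOT false = true
[1] true → true = true
[root] NOT true = false
Overall: false → ticketed

Ticketed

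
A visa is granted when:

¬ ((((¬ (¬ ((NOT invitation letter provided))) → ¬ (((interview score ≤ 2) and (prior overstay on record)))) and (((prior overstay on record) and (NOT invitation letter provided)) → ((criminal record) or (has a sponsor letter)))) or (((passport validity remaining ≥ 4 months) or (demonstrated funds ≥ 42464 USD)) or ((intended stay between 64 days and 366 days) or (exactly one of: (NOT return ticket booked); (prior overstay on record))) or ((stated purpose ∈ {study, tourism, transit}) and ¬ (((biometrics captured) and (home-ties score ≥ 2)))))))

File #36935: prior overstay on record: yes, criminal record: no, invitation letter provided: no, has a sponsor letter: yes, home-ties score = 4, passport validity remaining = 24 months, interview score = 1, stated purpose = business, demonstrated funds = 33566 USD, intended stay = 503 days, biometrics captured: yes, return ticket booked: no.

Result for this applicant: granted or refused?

Refused

Atomic conditions:
  NOT invitation letter provided: no → true
  interview score ≤ 2: 1 ≤ 2 is true
  prior overstay on record: yes → true
  criminal record: no → false
  has a sponsor letter: yes → true
  passport validity remaining ≥ 4 months: 24 ≥ 4 is true
  demonstrated funds ≥ 42464 USD: 33566 ≥ 42464 is false
  intended stay between 64 days and 366 days: 503 in [64, 366] is false
  NOT return ticket booked: no → true
  stated purpose ∈ {study, tourism, transit}: business is not in the set → false
  biometrics captured: yes → true
  home-ties score ≥ 2: 4 ≥ 2 is true
Combine:
[1.1.1.1.1] NOT true = false
[1.1.1.1] NOT false = true
[1.1.1.2.1] true AND true = true
[1.1.1.2] NOT true = false
[1.1.1] true → false = false
[1.1.2.1] true AND true = true
[1.1.2.2] false OR true = true
[1.1.2] true → true = true
[1.1] false AND true = false
[1.2.1] true OR false = true
[1.2.2.2] exactly-one(true, true) = false
[1.2.2] false OR false = false
[1.2.3.2.1] true AND true = true
[1.2.3.2] NOT true = false
[1.2.3] false AND false = false
[1.2] true OR false OR false = true
[1] false OR true = true
[root] NOT true = false
Overall: false → refused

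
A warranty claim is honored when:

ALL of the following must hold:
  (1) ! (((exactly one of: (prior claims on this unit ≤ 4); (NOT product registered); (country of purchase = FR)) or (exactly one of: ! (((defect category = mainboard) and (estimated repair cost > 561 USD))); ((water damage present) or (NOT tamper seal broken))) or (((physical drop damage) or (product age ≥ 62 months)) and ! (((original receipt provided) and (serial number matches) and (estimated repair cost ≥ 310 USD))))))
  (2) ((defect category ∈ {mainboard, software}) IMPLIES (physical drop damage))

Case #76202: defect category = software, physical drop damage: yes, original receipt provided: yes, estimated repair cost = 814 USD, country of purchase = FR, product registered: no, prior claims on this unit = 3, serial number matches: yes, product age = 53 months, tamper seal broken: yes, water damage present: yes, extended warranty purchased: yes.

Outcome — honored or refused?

Atomic conditions:
  prior claims on this unit ≤ 4: 3 ≤ 4 is true
  NOT product registered: no → true
  country of purchase = FR: FR == FR is true
  defect category = mainboard: software == mainboard is false
  estimated repair cost > 561 USD: 814 > 561 is true
  water damage present: yes → true
  NOT tamper seal broken: yes → false
  physical drop damage: yes → true
  product age ≥ 62 months: 53 ≥ 62 is false
  original receipt provided: yes → true
  serial number matches: yes → true
  estimated repair cost ≥ 310 USD: 814 ≥ 310 is true
  defect category ∈ {mainboard, software}: software is in the set → true
Combine:
[1.1.1] exactly-one(true, true, true) = false
[1.1.2.1.1] false AND true = false
[1.1.2.1] NOT false = true
[1.1.2.2] true OR false = true
[1.1.2] exactly-one(true, true) = false
[1.1.3.1] true OR false = true
[1.1.3.2.1] true AND true AND true = true
[1.1.3.2] NOT true = false
[1.1.3] true AND false = false
[1.1] false OR false OR false = false
[1] NOT false = true
[2] true → true = true
[root] true AND true = true
Overall: true → honored

Honored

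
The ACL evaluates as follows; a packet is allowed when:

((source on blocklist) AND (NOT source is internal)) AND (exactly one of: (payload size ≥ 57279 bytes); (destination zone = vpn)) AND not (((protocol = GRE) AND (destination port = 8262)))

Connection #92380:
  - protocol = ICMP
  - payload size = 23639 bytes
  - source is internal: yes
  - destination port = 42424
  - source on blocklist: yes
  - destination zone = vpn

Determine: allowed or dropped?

Atomic conditions:
  source on blocklist: yes → true
  NOT source is internal: yes → false
  payload size ≥ 57279 bytes: 23639 ≥ 57279 is false
  destination zone = vpn: vpn == vpn is true
  protocol = GRE: ICMP == GRE is false
  destination port = 8262: 42424 == 8262 is false
Combine:
[1] true AND false = false
[2] exactly-one(false, true) = true
[3.1] false AND false = false
[3] NOT false = true
[root] false AND true AND true = false
Overall: false → dropped

Dropped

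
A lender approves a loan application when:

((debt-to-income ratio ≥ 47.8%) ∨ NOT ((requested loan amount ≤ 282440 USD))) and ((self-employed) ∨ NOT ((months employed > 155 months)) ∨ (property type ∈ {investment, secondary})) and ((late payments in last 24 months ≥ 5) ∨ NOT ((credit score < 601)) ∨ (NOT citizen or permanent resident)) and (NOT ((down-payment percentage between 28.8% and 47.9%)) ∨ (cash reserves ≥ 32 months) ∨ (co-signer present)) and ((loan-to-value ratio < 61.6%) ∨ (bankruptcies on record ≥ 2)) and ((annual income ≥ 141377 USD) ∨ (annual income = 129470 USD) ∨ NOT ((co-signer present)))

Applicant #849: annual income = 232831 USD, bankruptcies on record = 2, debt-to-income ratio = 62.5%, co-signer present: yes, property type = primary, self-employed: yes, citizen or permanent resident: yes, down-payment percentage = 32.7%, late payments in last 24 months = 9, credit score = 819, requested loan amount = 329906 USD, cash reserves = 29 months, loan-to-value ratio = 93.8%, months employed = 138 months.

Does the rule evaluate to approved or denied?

Atomic conditions:
  debt-to-income ratio ≥ 47.8%: 62.5 ≥ 47.8 is true
  requested loan amount ≤ 282440 USD: 329906 ≤ 282440 is false
  self-employed: yes → true
  months employed > 155 months: 138 > 155 is false
  property type ∈ {investment, secondary}: primary is not in the set → false
  late payments in last 24 months ≥ 5: 9 ≥ 5 is true
  credit score < 601: 819 < 601 is false
  NOT citizen or permanent resident: yes → false
  down-payment percentage between 28.8% and 47.9%: 32.7 in [28.8, 47.9] is true
  cash reserves ≥ 32 months: 29 ≥ 32 is false
  co-signer present: yes → true
  loan-to-value ratio < 61.6%: 93.8 < 61.6 is false
  bankruptcies on record ≥ 2: 2 ≥ 2 is true
  annual income ≥ 141377 USD: 232831 ≥ 141377 is true
  annual income = 129470 USD: 232831 == 129470 is false
Combine:
[1.2] NOT false = true
[1] true OR true = true
[2.2] NOT false = true
[2] true OR true OR false = true
[3.2] NOT false = true
[3] true OR true OR false = true
[4.1] NOT true = false
[4] false OR false OR true = true
[5] false OR true = true
[6.3] NOT true = false
[6] true OR false OR false = true
[root] true AND true AND true AND true AND true AND true = true
Overall: true → approved

Approved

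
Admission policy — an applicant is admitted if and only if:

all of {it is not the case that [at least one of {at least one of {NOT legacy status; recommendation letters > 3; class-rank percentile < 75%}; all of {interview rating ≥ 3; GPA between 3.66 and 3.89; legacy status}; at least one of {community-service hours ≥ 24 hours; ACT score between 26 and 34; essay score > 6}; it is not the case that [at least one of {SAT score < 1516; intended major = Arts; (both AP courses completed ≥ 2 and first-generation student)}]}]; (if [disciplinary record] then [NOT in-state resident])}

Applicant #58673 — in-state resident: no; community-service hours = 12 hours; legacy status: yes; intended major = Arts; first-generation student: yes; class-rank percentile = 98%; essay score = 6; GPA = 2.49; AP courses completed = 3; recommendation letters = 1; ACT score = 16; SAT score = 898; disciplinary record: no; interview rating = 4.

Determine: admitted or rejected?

Admitted

Atomic conditions:
  NOT legacy status: yes → false
  recommendation letters > 3: 1 > 3 is false
  class-rank percentile < 75%: 98 < 75 is false
  interview rating ≥ 3: 4 ≥ 3 is true
  GPA between 3.66 and 3.89: 2.49 in [3.66, 3.89] is false
  legacy status: yes → true
  community-service hours ≥ 24 hours: 12 ≥ 24 is false
  ACT score between 26 and 34: 16 in [26, 34] is false
  essay score > 6: 6 > 6 is false
  SAT score < 1516: 898 < 1516 is true
  intended major = Arts: Arts == Arts is true
  AP courses completed ≥ 2: 3 ≥ 2 is true
  first-generation student: yes → true
  disciplinary record: no → false
  NOT in-state resident: no → true
Combine:
[1.1.1] false OR false OR false = false
[1.1.2] true AND false AND true = false
[1.1.3] false OR false OR false = false
[1.1.4.1.3] true AND true = true
[1.1.4.1] true OR true OR true = true
[1.1.4] NOT true = false
[1.1] false OR false OR false OR false = false
[1] NOT false = true
[2] false → true (antecedent false ⇒ implication holds) = true
[root] true AND true = true
Overall: true → admitted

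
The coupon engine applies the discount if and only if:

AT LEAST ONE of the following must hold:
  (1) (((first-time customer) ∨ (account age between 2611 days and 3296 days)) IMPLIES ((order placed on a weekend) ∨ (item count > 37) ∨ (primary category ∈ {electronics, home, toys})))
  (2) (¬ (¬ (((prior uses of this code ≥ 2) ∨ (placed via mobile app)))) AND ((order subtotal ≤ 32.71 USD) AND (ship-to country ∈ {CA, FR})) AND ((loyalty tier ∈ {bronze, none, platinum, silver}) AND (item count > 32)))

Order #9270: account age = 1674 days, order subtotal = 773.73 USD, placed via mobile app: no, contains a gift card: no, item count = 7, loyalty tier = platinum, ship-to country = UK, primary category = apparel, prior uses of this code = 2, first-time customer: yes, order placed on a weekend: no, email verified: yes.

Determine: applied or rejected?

Atomic conditions:
  first-time customer: yes → true
  account age between 2611 days and 3296 days: 1674 in [2611, 3296] is false
  order placed on a weekend: no → false
  item count > 37: 7 > 37 is false
  primary category ∈ {electronics, home, toys}: apparel is not in the set → false
  prior uses of this code ≥ 2: 2 ≥ 2 is true
  placed via mobile app: no → false
  order subtotal ≤ 32.71 USD: 773.73 ≤ 32.71 is false
  ship-to country ∈ {CA, FR}: UK is not in the set → false
  loyalty tier ∈ {bronze, none, platinum, silver}: platinum is in the set → true
  item count > 32: 7 > 32 is false
Combine:
[1.1] true OR false = true
[1.2] false OR false OR false = false
[1] true → false = false
[2.1.1.1] true OR false = true
[2.1.1] NOT true = false
[2.1] NOT false = true
[2.2] false AND false = false
[2.3] true AND false = false
[2] true AND false AND false = false
[root] false OR false = false
Overall: false → rejected

Rejected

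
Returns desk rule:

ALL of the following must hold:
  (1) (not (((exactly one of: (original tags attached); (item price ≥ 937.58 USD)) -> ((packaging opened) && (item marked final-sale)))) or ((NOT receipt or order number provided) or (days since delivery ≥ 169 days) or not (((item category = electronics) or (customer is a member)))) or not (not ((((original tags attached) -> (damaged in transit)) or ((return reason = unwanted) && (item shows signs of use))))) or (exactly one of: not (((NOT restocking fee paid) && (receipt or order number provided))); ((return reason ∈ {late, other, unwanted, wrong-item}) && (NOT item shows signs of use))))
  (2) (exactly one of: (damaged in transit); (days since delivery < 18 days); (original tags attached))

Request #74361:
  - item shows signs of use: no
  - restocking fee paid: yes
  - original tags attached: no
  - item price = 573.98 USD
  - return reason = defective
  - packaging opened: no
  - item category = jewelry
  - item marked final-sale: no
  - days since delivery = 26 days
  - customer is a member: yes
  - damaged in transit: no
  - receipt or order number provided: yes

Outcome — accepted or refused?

Atomic conditions:
  original tags attached: no → false
  item price ≥ 937.58 USD: 573.98 ≥ 937.58 is false
  packaging opened: no → false
  item marked final-sale: no → false
  NOT receipt or order number provided: yes → false
  days since delivery ≥ 169 days: 26 ≥ 169 is false
  item category = electronics: jewelry == electronics is false
  customer is a member: yes → true
  damaged in transit: no → false
  return reason = unwanted: defective == unwanted is false
  item shows signs of use: no → false
  NOT restocking fee paid: yes → false
  receipt or order number provided: yes → true
  return reason ∈ {late, other, unwanted, wrong-item}: defective is not in the set → false
  NOT item shows signs of use: no → true
  days since delivery < 18 days: 26 < 18 is false
Combine:
[1.1.1.1] exactly-one(false, false) = false
[1.1.1.2] false AND false = false
[1.1.1] false → false (antecedent false ⇒ implication holds) = true
[1.1] NOT true = false
[1.2.3.1] false OR true = true
[1.2.3] NOT true = false
[1.2] false OR false OR false = false
[1.3.1.1.1] false → false (antecedent false ⇒ implication holds) = true
[1.3.1.1.2] false AND false = false
[1.3.1.1] true OR false = true
[1.3.1] NOT true = false
[1.3] NOT false = true
[1.4.1.1] false AND true = false
[1.4.1] NOT false = true
[1.4.2] false AND true = false
[1.4] exactly-one(true, false) = true
[1] false OR false OR true OR true = true
[2] exactly-one(false, false, false) = false
[root] true AND false = false
Overall: false → refused

Refused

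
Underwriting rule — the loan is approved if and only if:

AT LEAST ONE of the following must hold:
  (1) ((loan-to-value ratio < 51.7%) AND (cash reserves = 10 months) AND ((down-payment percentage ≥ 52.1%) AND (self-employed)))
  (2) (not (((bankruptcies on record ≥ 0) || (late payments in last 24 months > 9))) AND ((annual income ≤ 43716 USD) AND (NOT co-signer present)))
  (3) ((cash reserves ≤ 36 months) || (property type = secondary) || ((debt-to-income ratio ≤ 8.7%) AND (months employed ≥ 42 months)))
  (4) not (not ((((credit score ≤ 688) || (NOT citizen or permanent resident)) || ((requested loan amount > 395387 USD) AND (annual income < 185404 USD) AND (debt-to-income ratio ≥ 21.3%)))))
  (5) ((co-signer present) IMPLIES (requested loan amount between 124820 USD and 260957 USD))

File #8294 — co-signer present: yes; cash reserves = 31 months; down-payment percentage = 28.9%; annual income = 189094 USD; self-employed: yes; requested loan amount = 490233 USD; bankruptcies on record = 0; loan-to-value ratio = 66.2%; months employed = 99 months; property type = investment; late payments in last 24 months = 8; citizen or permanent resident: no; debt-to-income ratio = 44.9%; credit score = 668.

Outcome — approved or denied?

Atomic conditions:
  loan-to-value ratio < 51.7%: 66.2 < 51.7 is false
  cash reserves = 10 months: 31 == 10 is false
  down-payment percentage ≥ 52.1%: 28.9 ≥ 52.1 is false
  self-employed: yes → true
  bankruptcies on record ≥ 0: 0 ≥ 0 is true
  late payments in last 24 months > 9: 8 > 9 is false
  annual income ≤ 43716 USD: 189094 ≤ 43716 is false
  NOT co-signer present: yes → false
  cash reserves ≤ 36 months: 31 ≤ 36 is true
  property type = secondary: investment == secondary is false
  debt-to-income ratio ≤ 8.7%: 44.9 ≤ 8.7 is false
  months employed ≥ 42 months: 99 ≥ 42 is true
  credit score ≤ 688: 668 ≤ 688 is true
  NOT citizen or permanent resident: no → true
  requested loan amount > 395387 USD: 490233 > 395387 is true
  annual income < 185404 USD: 189094 < 185404 is false
  debt-to-income ratio ≥ 21.3%: 44.9 ≥ 21.3 is true
  co-signer present: yes → true
  requested loan amount between 124820 USD and 260957 USD: 490233 in [124820, 260957] is false
Combine:
[1.3] false AND true = false
[1] false AND false AND false = false
[2.1.1] true OR false = true
[2.1] NOT true = false
[2.2] false AND false = false
[2] false AND false = false
[3.3] false AND true = false
[3] true OR false OR false = true
[4.1.1.1] true OR true = true
[4.1.1.2] true AND false AND true = false
[4.1.1] true OR false = true
[4.1] NOT true = false
[4] NOT false = true
[5] true → false = false
[root] false OR false OR true OR true OR false = true
Overall: true → approved

Approved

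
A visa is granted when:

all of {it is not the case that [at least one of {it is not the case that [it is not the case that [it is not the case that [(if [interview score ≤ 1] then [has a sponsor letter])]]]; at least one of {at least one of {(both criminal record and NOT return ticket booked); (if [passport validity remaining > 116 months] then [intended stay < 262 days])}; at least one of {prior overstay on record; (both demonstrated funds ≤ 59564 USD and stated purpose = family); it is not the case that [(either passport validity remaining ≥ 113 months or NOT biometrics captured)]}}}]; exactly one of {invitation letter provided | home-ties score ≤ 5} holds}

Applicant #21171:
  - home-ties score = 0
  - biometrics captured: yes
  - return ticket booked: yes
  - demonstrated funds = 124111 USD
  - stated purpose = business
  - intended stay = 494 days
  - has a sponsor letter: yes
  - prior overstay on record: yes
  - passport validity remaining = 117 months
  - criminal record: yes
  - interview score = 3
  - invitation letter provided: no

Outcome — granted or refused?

Atomic conditions:
  interview score ≤ 1: 3 ≤ 1 is false
  has a sponsor letter: yes → true
  criminal record: yes → true
  NOT return ticket booked: yes → false
  passport validity remaining > 116 months: 117 > 116 is true
  intended stay < 262 days: 494 < 262 is false
  prior overstay on record: yes → true
  demonstrated funds ≤ 59564 USD: 124111 ≤ 59564 is false
  stated purpose = family: business == family is false
  passport validity remaining ≥ 113 months: 117 ≥ 113 is true
  NOT biometrics captured: yes → false
  invitation letter provided: no → false
  home-ties score ≤ 5: 0 ≤ 5 is true
Combine:
[1.1.1.1.1.1] false → true (antecedent false ⇒ implication holds) = true
[1.1.1.1.1] NOT true = false
[1.1.1.1] NOT false = true
[1.1.1] NOT true = false
[1.1.2.1.1] true AND false = false
[1.1.2.1.2] true → false = false
[1.1.2.1] false OR false = false
[1.1.2.2.2] false AND false = false
[1.1.2.2.3.1] true OR false = true
[1.1.2.2.3] NOT true = false
[1.1.2.2] true OR false OR false = true
[1.1.2] false OR true = true
[1.1] false OR true = true
[1] NOT true = false
[2] exactly-one(false, true) = true
[root] false AND true = false
Overall: false → refused

Refused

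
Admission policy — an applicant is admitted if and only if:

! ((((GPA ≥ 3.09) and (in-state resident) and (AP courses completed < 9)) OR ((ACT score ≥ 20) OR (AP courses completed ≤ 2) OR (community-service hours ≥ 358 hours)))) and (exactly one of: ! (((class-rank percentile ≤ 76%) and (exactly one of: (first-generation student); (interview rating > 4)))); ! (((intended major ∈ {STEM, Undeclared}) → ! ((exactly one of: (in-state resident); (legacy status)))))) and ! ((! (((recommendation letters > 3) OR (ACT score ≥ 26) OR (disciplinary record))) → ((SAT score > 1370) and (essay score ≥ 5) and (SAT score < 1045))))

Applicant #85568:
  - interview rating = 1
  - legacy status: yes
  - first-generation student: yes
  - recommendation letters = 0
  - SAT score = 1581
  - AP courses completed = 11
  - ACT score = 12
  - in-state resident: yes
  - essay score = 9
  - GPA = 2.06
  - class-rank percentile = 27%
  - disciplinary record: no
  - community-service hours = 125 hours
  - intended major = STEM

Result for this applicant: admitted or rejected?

Rejected

Atomic conditions:
  GPA ≥ 3.09: 2.06 ≥ 3.09 is false
  in-state resident: yes → true
  AP courses completed < 9: 11 < 9 is false
  ACT score ≥ 20: 12 ≥ 20 is false
  AP courses completed ≤ 2: 11 ≤ 2 is false
  community-service hours ≥ 358 hours: 125 ≥ 358 is false
  class-rank percentile ≤ 76%: 27 ≤ 76 is true
  first-generation student: yes → true
  interview rating > 4: 1 > 4 is false
  intended major ∈ {STEM, Undeclared}: STEM is in the set → true
  legacy status: yes → true
  recommendation letters > 3: 0 > 3 is false
  ACT score ≥ 26: 12 ≥ 26 is false
  disciplinary record: no → false
  SAT score > 1370: 1581 > 1370 is true
  essay score ≥ 5: 9 ≥ 5 is true
  SAT score < 1045: 1581 < 1045 is false
Combine:
[1.1.1] false AND true AND false = false
[1.1.2] false OR false OR false = false
[1.1] false OR false = false
[1] NOT false = true
[2.1.1.2] exactly-one(true, false) = true
[2.1.1] true AND true = true
[2.1] NOT true = false
[2.2.1.2.1] exactly-one(true, true) = false
[2.2.1.2] NOT false = true
[2.2.1] true → true = true
[2.2] NOT true = false
[2] exactly-one(false, false) = false
[3.1.1.1] false OR false OR false = false
[3.1.1] NOT false = true
[3.1.2] true AND true AND false = false
[3.1] true → false = false
[3] NOT false = true
[root] true AND false AND true = false
Overall: false → rejected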